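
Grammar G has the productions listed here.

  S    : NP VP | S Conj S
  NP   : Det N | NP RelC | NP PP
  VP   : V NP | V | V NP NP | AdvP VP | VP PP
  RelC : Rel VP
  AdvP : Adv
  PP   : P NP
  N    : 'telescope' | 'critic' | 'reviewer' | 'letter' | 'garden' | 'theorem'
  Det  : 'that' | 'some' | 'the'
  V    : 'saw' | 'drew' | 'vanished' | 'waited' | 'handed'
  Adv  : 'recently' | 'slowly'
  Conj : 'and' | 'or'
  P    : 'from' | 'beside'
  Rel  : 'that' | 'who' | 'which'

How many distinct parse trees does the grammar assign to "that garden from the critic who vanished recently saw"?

The two bracketings:
[S [NP [NP [NP [Det that] [N garden]] [PP [P from] [NP [Det the] [N critic]]]] [RelC [Rel who] [VP [V vanished]]]] [VP [AdvP [Adv recently]] [VP [V saw]]]]
[S [NP [NP [Det that] [N garden]] [PP [P from] [NP [NP [Det the] [N critic]] [RelC [Rel who] [VP [V vanished]]]]]] [VP [AdvP [Adv recently]] [VP [V saw]]]]
The trees differ in how a recursive rule is bracketed over the same span.

2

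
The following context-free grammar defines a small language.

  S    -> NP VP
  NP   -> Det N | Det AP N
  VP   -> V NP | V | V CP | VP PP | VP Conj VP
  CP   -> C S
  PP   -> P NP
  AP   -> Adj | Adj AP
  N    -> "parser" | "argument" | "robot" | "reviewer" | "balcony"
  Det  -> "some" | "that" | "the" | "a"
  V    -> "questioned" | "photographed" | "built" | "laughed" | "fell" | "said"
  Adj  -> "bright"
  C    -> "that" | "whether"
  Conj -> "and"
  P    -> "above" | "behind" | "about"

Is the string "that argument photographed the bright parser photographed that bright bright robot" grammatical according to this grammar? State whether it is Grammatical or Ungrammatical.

For S → NP VP, the only prefix that parses as NP is 'that argument', but the remainder 'photographed the bright parser photographed that bright bright robot' is not a VP under these rules.

Ungrammatical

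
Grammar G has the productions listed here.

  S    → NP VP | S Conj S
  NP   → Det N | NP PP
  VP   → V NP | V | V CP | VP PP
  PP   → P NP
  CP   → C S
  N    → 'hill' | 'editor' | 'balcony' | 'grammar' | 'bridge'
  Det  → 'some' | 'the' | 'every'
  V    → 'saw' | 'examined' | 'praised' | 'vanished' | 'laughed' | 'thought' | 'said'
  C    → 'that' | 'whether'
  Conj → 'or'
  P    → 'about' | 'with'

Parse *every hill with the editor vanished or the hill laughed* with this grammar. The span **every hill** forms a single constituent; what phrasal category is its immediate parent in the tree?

[S [S [NP [NP [Det every] [N hill]] [PP [P with] [NP [Det the] [N editor]]]] [VP [V vanished]]] [Conj or] [S [NP [Det the] [N hill]] [VP [V laughed]]]]
The span 'every hill' is the NP node built by NP → Det N.
Its mother is the NP built by NP → NP PP.

NP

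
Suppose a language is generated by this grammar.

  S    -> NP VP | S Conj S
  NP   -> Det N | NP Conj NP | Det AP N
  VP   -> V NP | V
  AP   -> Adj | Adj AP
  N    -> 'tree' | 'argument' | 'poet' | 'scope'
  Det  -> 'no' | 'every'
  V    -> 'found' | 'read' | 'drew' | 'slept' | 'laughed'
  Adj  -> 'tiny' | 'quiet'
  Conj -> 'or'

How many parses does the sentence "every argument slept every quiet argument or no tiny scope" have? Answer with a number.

[S [NP [Det every] [N argument]] [VP [V slept] [NP [NP [Det every] [AP [Adj quiet]] [N argument]] [Conj or] [NP [Det no] [AP [Adj tiny]] [N scope]]]]]
No rule offers an alternative attachment or grouping for any span, so this is the only derivation.

1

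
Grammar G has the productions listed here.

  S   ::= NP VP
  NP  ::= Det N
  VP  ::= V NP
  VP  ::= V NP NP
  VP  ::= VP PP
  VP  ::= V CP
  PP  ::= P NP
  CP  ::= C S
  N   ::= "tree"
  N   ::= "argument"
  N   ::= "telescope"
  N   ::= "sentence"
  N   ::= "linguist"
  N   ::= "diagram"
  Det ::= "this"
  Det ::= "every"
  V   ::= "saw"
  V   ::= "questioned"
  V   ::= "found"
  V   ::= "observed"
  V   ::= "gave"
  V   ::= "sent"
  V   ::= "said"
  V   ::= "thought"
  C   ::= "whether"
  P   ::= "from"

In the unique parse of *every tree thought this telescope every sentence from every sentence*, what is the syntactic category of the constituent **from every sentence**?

PP

[S [NP [Det every] [N tree]] [VP [VP [V thought] [NP [Det this] [N telescope]] [NP [Det every] [N sentence]]] [PP [P from] [NP [Det every] [N sentence]]]]]
The span 'from every sentence' is the PP node built by PP → P NP.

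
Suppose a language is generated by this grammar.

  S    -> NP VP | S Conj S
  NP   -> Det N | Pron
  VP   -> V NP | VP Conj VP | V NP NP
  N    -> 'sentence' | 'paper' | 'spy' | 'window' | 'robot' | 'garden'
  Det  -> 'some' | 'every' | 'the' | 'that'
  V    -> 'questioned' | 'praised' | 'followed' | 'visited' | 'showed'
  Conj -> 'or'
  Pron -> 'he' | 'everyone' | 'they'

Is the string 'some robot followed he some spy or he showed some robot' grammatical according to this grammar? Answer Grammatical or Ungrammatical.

Grammatical

S
  S
    NP
      Det: some
      N: robot
    VP
      V: followed
      NP
        Pron: he
      NP
        Det: some
        N: spy
  Conj: or
  S
    NP
      Pron: he
    VP
      V: showed
      NP
        Det: some
        N: robot
The bracketing above is licensed at every node by one of the given productions, with S at the root.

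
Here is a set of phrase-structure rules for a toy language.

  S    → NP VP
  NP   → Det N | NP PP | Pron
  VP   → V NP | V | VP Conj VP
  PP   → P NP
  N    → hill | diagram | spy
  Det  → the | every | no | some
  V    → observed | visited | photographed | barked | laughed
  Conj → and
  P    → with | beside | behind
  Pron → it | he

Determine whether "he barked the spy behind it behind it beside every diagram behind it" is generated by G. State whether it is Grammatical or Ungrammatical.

S
  NP
    Pron: he
  VP
    V: barked
    NP
      NP
        Det: the
        N: spy
      PP
        P: behind
        NP
          NP
            Pron: it
          PP
            P: behind
            NP
              NP
                Pron: it
              PP
                P: beside
                NP
                  NP
                    Det: every
                    N: diagram
                  PP
                    P: behind
                    NP
                      Pron: it
The bracketing above is licensed at every node by one of the given productions, with S at the root.

Grammatical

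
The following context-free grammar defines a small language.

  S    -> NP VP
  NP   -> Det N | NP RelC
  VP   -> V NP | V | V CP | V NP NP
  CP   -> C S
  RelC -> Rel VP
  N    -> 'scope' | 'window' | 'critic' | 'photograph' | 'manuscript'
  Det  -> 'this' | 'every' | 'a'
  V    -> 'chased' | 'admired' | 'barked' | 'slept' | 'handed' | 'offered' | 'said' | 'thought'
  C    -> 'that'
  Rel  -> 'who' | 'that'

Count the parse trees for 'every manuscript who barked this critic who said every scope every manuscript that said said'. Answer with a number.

7

Two of the 7 distinct bracketings:
[S [NP [NP [Det every] [N manuscript]] [RelC [Rel who] [VP [V barked] [NP [NP [Det this] [N critic]] [RelC [Rel who] [VP [V said] [NP [Det every] [N scope]] [NP [NP [Det every] [N manuscript]] [RelC [Rel that] [VP [V said]]]]]]]]]] [VP [V said]]]
[S [NP [NP [Det every] [N manuscript]] [RelC [Rel who] [VP [V barked] [NP [NP [NP [Det this] [N critic]] [RelC [Rel who] [VP [V said] [NP [Det every] [N scope]] [NP [Det every] [N manuscript]]]]] [RelC [Rel that] [VP [V said]]]]]]] [VP [V said]]]
The trees differ in how a recursive rule is bracketed over the same span.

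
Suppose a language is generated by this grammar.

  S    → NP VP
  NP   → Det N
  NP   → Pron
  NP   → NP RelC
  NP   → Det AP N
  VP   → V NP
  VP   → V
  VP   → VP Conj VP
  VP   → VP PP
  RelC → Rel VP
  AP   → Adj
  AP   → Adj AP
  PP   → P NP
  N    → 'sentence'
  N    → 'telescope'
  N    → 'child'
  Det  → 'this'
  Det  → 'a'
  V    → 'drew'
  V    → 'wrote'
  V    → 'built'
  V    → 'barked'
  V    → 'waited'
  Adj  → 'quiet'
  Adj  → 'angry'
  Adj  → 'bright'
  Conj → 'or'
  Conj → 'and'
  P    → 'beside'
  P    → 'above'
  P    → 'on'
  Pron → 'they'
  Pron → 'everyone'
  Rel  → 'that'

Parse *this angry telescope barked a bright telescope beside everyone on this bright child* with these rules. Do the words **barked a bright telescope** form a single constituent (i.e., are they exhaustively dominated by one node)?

Yes

[S [NP [Det this] [AP [Adj angry]] [N telescope]] [VP [VP [VP [V barked] [NP [Det a] [AP [Adj bright]] [N telescope]]] [PP [P beside] [NP [Pron everyone]]]] [PP [P on] [NP [Det this] [AP [Adj bright]] [N child]]]]]
The words 'barked a bright telescope' are exhaustively dominated by a single VP node (built by VP → V NP), so they form a constituent.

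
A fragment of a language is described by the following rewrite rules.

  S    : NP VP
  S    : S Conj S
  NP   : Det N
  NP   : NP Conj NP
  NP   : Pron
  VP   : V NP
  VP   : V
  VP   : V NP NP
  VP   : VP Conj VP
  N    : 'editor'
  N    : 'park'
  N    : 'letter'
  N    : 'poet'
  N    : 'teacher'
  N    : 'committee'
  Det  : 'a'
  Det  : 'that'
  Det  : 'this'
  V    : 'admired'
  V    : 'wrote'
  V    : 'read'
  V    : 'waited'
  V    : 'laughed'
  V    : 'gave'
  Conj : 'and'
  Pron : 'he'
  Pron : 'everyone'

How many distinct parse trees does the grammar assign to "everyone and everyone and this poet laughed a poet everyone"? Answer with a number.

2

The two bracketings:
[S [NP [NP [Pron everyone]] [Conj and] [NP [NP [Pron everyone]] [Conj and] [NP [Det this] [N poet]]]] [VP [V laughed] [NP [Det a] [N poet]] [NP [Pron everyone]]]]
[S [NP [NP [NP [Pron everyone]] [Conj and] [NP [Pron everyone]]] [Conj and] [NP [Det this] [N poet]]] [VP [V laughed] [NP [Det a] [N poet]] [NP [Pron everyone]]]]
The trees differ in how a recursive rule is bracketed over the same span.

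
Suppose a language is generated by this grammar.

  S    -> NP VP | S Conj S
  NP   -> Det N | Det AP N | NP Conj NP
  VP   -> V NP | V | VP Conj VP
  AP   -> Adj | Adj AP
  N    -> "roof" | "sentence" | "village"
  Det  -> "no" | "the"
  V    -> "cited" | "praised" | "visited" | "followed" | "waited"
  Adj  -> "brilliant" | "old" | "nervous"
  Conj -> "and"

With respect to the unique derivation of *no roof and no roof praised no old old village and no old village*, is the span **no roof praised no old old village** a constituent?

[S [NP [NP [Det no] [N roof]] [Conj and] [NP [Det no] [N roof]]] [VP [V praised] [NP [NP [Det no] [AP [Adj old] [AP [Adj old]]] [N village]] [Conj and] [NP [Det no] [AP [Adj old]] [N village]]]]]
The smallest constituent containing 'no roof praised no old old village' is the S spanning 'no roof and no roof praised no old old village and no old village'; no single node in the tree dominates exactly the given words.

No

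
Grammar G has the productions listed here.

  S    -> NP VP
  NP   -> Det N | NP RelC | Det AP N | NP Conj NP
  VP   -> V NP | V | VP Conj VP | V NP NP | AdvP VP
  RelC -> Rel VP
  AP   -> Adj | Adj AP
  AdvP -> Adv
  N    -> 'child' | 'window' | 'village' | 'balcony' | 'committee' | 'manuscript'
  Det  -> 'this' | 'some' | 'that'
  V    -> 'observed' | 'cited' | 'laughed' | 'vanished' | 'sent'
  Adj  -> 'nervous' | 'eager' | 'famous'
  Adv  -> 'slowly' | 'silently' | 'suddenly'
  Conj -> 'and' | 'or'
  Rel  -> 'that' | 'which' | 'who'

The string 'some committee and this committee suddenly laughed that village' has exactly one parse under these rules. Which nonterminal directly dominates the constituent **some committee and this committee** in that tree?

S
  NP
    NP
      Det: some
      N: committee
    Conj: and
    NP
      Det: this
      N: committee
  VP
    AdvP
      Adv: suddenly
    VP
      V: laughed
      NP
        Det: that
        N: village
The span 'some committee and this committee' is the NP node built by NP → NP Conj NP.
Its mother is the S built by S → NP VP.

S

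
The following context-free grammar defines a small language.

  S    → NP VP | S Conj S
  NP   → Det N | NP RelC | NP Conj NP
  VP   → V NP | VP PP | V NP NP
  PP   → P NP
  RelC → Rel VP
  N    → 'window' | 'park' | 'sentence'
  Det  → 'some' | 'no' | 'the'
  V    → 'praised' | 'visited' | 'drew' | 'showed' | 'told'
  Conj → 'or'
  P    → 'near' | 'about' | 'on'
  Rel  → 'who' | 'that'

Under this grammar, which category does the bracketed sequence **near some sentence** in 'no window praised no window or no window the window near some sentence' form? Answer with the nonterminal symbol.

PP

[S [NP [Det no] [N window]] [VP [VP [V praised] [NP [NP [Det no] [N window]] [Conj or] [NP [Det no] [N window]]] [NP [Det the] [N window]]] [PP [P near] [NP [Det some] [N sentence]]]]]
The span 'near some sentence' is the PP node built by PP → P NP.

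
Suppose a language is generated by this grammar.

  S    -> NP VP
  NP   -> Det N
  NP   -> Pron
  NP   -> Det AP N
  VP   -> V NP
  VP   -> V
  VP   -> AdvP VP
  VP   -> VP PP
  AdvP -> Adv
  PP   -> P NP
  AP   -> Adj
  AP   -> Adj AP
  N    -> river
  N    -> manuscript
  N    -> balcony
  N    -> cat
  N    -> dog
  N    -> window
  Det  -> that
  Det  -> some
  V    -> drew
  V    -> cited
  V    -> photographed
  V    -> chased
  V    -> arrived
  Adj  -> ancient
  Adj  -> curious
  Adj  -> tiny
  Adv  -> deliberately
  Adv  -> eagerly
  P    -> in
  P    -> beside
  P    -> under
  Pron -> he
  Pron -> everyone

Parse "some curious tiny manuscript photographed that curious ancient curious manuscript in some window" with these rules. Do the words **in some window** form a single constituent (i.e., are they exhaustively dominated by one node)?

[S [NP [Det some] [AP [Adj curious] [AP [Adj tiny]]] [N manuscript]] [VP [VP [V photographed] [NP [Det that] [AP [Adj curious] [AP [Adj ancient] [AP [Adj curious]]]] [N manuscript]]] [PP [P in] [NP [Det some] [N window]]]]]
The words 'in some window' are exhaustively dominated by a single PP node (built by PP → P NP), so they form a constituent.

Yes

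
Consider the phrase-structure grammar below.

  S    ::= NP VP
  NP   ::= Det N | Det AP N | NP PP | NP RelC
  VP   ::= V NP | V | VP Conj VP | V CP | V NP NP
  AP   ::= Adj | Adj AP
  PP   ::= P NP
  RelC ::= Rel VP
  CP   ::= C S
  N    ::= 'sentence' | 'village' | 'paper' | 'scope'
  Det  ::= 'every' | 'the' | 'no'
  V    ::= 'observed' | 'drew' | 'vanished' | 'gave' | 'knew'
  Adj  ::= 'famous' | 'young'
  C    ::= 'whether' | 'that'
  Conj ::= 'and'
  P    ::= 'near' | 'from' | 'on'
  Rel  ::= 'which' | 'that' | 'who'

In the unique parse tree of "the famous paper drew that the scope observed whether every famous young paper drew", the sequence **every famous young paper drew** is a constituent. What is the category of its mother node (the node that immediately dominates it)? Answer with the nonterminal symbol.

CP

[S [NP [Det the] [AP [Adj famous]] [N paper]] [VP [V drew] [CP [C that] [S [NP [Det the] [N scope]] [VP [V observed] [CP [C whether] [S [NP [Det every] [AP [Adj famous] [AP [Adj young]]] [N paper]] [VP [V drew]]]]]]]]]
The span 'every famous young paper drew' is the S node built by S → NP VP.
Its mother is the CP built by CP → C S.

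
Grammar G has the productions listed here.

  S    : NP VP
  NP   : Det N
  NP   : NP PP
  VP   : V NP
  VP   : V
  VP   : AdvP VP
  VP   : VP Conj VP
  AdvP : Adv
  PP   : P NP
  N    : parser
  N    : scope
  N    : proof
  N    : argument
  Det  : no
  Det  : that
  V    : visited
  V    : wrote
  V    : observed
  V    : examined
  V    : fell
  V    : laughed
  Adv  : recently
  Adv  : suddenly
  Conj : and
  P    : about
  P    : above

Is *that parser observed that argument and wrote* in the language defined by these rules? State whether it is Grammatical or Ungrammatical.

[S [NP [Det that] [N parser]] [VP [VP [V observed] [NP [Det that] [N argument]]] [Conj and] [VP [V wrote]]]]
Each bracket corresponds to one application of a listed rule, so the string is derivable from S.

Grammatical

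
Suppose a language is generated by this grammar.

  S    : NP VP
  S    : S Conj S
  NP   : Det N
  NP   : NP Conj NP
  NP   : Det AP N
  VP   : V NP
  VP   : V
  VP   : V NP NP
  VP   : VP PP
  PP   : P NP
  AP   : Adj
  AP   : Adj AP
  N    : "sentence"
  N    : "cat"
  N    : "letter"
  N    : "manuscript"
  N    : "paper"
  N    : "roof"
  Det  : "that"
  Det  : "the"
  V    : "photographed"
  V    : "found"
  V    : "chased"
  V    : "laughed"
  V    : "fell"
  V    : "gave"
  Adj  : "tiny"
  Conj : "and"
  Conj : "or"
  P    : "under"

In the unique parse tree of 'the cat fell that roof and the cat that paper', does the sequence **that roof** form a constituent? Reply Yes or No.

Yes

[S [NP [Det the] [N cat]] [VP [V fell] [NP [NP [Det that] [N roof]] [Conj and] [NP [Det the] [N cat]]] [NP [Det that] [N paper]]]]
The words 'that roof' are exhaustively dominated by a single NP node (built by NP → Det N), so they form a constituent.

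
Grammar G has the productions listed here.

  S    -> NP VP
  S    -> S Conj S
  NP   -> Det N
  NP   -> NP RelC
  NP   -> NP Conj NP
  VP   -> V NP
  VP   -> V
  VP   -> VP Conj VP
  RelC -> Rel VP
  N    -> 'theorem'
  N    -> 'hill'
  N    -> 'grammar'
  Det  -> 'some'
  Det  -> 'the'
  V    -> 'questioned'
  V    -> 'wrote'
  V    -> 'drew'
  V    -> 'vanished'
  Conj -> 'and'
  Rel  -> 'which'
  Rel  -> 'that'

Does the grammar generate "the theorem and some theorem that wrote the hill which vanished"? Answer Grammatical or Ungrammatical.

Ungrammatical

For S → NP VP, every NP-prefix leaves a non-VP remainder: after 'the theorem' the remainder is not a VP; after 'the theorem and some theorem' the remainder is not a VP; after 'the theorem and some theorem that wrote' the remainder is not a VP (and 1 more). The alternative S rule S → S Conj S likewise has no satisfying split.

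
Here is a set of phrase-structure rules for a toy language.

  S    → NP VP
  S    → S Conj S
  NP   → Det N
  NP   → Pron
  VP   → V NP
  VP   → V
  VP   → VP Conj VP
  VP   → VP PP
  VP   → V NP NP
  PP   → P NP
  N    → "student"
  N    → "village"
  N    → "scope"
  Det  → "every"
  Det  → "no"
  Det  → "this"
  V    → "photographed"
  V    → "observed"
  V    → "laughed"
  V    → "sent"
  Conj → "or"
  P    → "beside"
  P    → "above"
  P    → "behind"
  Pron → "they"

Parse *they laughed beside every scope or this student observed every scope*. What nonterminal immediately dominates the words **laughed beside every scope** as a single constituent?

VP

S
  S
    NP
      Pron: they
    VP
      VP
        V: laughed
      PP
        P: beside
        NP
          Det: every
          N: scope
  Conj: or
  S
    NP
      Det: this
      N: student
    VP
      V: observed
      NP
        Det: every
        N: scope
The span 'laughed beside every scope' is the VP node built by VP → VP PP.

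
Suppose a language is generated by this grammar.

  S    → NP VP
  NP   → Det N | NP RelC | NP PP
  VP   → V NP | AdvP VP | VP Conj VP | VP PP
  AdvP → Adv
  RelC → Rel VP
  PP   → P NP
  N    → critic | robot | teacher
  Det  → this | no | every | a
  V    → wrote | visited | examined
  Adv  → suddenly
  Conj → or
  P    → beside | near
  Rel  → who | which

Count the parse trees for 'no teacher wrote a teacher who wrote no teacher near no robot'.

4

Two of the 4 distinct bracketings:
[S [NP [Det no] [N teacher]] [VP [V wrote] [NP [NP [Det a] [N teacher]] [RelC [Rel who] [VP [V wrote] [NP [NP [Det no] [N teacher]] [PP [P near] [NP [Det no] [N robot]]]]]]]]]
[S [NP [Det no] [N teacher]] [VP [V wrote] [NP [NP [Det a] [N teacher]] [RelC [Rel who] [VP [VP [V wrote] [NP [Det no] [N teacher]]] [PP [P near] [NP [Det no] [N robot]]]]]]]]
The difference turns on whether NP → NP PP is used at the relevant span, versus an alternative expansion of NP.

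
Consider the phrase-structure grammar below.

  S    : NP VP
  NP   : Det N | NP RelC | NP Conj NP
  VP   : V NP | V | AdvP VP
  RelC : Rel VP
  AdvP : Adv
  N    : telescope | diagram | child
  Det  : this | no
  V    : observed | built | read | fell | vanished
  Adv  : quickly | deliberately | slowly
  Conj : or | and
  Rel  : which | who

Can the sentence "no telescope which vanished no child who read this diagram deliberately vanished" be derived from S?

S
  NP
    NP
      Det: no
      N: telescope
    RelC
      Rel: which
      VP
        V: vanished
        NP
          NP
            Det: no
            N: child
          RelC
            Rel: who
            VP
              V: read
              NP
                Det: this
                N: diagram
  VP
    AdvP
      Adv: deliberately
    VP
      V: vanished
Each bracket corresponds to one application of a listed rule, so the string is derivable from S.

Grammatical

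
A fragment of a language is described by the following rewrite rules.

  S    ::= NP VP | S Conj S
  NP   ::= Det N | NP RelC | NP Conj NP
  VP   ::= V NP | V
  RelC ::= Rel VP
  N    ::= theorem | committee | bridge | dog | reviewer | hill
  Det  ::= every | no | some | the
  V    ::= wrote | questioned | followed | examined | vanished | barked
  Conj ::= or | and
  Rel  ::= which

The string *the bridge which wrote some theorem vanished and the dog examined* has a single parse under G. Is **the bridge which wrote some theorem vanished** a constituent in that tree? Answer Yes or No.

[S [S [NP [NP [Det the] [N bridge]] [RelC [Rel which] [VP [V wrote] [NP [Det some] [N theorem]]]]] [VP [V vanished]]] [Conj and] [S [NP [Det the] [N dog]] [VP [V examined]]]]
The words 'the bridge which wrote some theorem vanished' are exhaustively dominated by a single S node (built by S → NP VP), so they form a constituent.

Yes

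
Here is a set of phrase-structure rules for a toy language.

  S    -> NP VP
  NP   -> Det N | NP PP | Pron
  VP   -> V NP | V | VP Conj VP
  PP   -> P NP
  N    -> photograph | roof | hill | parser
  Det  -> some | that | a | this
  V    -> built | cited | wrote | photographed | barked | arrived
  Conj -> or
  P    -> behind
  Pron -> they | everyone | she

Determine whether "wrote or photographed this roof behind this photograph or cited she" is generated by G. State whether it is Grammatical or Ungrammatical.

For S → NP VP, no prefix of the string parses as an NP.

Ungrammatical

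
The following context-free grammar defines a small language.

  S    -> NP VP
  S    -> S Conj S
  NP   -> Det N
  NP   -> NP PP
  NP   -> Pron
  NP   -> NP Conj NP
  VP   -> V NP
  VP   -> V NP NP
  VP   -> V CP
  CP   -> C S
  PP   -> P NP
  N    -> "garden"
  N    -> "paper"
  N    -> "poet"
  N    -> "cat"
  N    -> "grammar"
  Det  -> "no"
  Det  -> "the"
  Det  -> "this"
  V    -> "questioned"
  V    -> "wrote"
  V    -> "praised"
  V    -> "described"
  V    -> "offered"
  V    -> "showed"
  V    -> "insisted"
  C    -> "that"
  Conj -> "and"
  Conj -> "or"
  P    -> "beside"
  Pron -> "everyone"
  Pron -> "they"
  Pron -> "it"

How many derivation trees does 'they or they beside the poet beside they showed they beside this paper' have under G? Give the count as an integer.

5

Two of the 5 distinct bracketings:
[S [NP [NP [NP [Pron they]] [Conj or] [NP [Pron they]]] [PP [P beside] [NP [NP [Det the] [N poet]] [PP [P beside] [NP [Pron they]]]]]] [VP [V showed] [NP [NP [Pron they]] [PP [P beside] [NP [Det this] [N paper]]]]]]
[S [NP [NP [NP [NP [Pron they]] [Conj or] [NP [Pron they]]] [PP [P beside] [NP [Det the] [N poet]]]] [PP [P beside] [NP [Pron they]]]] [VP [V showed] [NP [NP [Pron they]] [PP [P beside] [NP [Det this] [N paper]]]]]]
The trees differ in how a recursive rule is bracketed over the same span.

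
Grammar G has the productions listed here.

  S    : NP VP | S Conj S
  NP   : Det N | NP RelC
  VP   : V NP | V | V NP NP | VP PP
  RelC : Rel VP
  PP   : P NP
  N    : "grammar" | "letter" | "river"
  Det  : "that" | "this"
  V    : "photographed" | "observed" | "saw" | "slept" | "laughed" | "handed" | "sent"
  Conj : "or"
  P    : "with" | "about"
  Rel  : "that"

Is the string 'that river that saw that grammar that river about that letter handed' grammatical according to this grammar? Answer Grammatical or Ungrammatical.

Grammatical

[S [NP [NP [Det that] [N river]] [RelC [Rel that] [VP [VP [V saw] [NP [Det that] [N grammar]] [NP [Det that] [N river]]] [PP [P about] [NP [Det that] [N letter]]]]]] [VP [V handed]]]
Every word is introduced by a lexical rule and the phrasal rules combine the resulting categories into a single S.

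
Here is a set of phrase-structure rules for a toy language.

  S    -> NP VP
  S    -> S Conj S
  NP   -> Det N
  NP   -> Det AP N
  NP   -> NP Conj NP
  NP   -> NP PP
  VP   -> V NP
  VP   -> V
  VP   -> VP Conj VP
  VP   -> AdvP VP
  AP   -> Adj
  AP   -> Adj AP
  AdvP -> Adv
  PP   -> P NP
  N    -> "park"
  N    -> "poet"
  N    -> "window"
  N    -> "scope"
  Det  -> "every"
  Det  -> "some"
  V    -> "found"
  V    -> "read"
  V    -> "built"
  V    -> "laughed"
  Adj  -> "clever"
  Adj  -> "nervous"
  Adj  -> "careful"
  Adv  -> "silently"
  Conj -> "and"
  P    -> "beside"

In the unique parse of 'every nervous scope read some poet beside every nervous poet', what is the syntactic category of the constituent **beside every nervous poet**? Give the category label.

PP

S
  NP
    Det: every
    AP
      Adj: nervous
    N: scope
  VP
    V: read
    NP
      NP
        Det: some
        N: poet
      PP
        P: beside
        NP
          Det: every
          AP
            Adj: nervous
          N: poet
The span 'beside every nervous poet' is the PP node built by PP → P NP.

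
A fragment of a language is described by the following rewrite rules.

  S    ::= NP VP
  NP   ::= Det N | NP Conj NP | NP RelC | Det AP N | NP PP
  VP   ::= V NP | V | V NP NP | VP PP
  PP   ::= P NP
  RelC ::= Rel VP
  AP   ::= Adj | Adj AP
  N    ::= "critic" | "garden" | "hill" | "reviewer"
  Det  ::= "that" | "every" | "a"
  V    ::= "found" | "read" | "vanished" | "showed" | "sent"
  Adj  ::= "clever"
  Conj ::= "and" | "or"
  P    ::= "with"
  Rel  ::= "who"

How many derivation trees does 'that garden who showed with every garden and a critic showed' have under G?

4

Two of the 4 distinct bracketings:
[S [NP [NP [NP [Det that] [N garden]] [RelC [Rel who] [VP [VP [V showed]] [PP [P with] [NP [Det every] [N garden]]]]]] [Conj and] [NP [Det a] [N critic]]] [VP [V showed]]]
[S [NP [NP [NP [NP [Det that] [N garden]] [RelC [Rel who] [VP [V showed]]]] [PP [P with] [NP [Det every] [N garden]]]] [Conj and] [NP [Det a] [N critic]]] [VP [V showed]]]
The difference turns on whether NP → NP PP is used at the relevant span, versus an alternative expansion of NP.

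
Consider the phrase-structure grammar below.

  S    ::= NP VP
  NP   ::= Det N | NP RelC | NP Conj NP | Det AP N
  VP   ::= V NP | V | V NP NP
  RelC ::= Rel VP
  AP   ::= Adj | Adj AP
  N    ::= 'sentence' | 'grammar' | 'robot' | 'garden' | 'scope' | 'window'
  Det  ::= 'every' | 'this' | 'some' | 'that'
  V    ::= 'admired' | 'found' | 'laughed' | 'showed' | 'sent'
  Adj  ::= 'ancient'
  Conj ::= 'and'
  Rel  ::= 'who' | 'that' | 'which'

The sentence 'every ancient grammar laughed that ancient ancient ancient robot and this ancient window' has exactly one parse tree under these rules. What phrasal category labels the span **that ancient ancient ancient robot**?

NP

S
  NP
    Det: every
    AP
      Adj: ancient
    N: grammar
  VP
    V: laughed
    NP
      NP
        Det: that
        AP
          Adj: ancient
          AP
            Adj: ancient
            AP
              Adj: ancient
        N: robot
      Conj: and
      NP
        Det: this
        AP
          Adj: ancient
        N: window
The span 'that ancient ancient ancient robot' is the NP node built by NP → Det AP N.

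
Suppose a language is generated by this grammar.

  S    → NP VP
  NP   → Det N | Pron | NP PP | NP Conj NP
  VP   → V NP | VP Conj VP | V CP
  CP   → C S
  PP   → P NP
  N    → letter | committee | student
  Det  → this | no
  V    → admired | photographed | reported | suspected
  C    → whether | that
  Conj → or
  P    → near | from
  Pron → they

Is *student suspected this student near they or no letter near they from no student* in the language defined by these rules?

Ungrammatical

For S → NP VP, no prefix of the string parses as an NP.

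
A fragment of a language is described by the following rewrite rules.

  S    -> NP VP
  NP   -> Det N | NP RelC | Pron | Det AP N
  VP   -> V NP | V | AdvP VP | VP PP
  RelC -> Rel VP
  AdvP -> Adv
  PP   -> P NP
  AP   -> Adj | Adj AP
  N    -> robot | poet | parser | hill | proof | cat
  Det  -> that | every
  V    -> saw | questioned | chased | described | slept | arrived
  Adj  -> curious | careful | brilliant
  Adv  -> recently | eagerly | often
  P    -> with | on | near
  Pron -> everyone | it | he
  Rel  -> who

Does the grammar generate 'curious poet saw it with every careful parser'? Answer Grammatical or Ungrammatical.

For S → NP VP, no prefix of the string parses as an NP.

Ungrammatical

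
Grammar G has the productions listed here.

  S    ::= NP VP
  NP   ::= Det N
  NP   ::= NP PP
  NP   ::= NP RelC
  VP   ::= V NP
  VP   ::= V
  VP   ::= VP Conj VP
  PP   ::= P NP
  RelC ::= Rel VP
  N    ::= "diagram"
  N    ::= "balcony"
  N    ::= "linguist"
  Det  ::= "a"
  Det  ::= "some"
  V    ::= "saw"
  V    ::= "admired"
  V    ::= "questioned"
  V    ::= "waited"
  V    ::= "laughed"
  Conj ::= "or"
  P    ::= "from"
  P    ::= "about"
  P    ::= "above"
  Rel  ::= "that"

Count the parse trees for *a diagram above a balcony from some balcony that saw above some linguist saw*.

Two of the 9 distinct bracketings:
[S [NP [NP [Det a] [N diagram]] [PP [P above] [NP [NP [Det a] [N balcony]] [PP [P from] [NP [NP [NP [Det some] [N balcony]] [RelC [Rel that] [VP [V saw]]]] [PP [P above] [NP [Det some] [N linguist]]]]]]]] [VP [V saw]]]
[S [NP [NP [Det a] [N diagram]] [PP [P above] [NP [NP [NP [Det a] [N balcony]] [PP [P from] [NP [NP [Det some] [N balcony]] [RelC [Rel that] [VP [V saw]]]]]] [PP [P above] [NP [Det some] [N linguist]]]]]] [VP [V saw]]]
The trees differ in how a recursive rule is bracketed over the same span.

9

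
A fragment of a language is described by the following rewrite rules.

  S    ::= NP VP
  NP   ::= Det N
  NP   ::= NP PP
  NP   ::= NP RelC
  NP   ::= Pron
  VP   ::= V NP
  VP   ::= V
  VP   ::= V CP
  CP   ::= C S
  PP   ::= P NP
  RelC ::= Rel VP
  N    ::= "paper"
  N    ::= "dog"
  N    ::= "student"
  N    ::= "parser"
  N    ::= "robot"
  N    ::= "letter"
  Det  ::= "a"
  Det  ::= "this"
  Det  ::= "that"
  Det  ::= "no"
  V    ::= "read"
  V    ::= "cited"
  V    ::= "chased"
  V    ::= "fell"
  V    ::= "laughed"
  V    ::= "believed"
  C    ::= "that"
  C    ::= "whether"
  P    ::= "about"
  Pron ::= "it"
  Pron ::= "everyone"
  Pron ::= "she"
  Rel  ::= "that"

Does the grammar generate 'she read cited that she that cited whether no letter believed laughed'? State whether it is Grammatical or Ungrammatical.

For S → NP VP, the only prefix that parses as NP is 'she', but the remainder 'read cited that she that cited whether no letter believed laughed' is not a VP under these rules.

Ungrammatical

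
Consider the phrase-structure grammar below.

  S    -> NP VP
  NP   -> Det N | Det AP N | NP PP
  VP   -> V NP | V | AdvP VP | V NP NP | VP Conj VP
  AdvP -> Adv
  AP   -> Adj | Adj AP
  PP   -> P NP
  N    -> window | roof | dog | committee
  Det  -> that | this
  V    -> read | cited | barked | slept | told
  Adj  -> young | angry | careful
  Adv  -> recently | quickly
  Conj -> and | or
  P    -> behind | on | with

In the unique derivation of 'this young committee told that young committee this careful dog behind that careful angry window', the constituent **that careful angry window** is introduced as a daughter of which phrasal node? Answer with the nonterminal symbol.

PP

[S [NP [Det this] [AP [Adj young]] [N committee]] [VP [V told] [NP [Det that] [AP [Adj young]] [N committee]] [NP [NP [Det this] [AP [Adj careful]] [N dog]] [PP [P behind] [NP [Det that] [AP [Adj careful] [AP [Adj angry]]] [N window]]]]]]
The span 'that careful angry window' is the NP node built by NP → Det AP N.
Its mother is the PP built by PP → P NP.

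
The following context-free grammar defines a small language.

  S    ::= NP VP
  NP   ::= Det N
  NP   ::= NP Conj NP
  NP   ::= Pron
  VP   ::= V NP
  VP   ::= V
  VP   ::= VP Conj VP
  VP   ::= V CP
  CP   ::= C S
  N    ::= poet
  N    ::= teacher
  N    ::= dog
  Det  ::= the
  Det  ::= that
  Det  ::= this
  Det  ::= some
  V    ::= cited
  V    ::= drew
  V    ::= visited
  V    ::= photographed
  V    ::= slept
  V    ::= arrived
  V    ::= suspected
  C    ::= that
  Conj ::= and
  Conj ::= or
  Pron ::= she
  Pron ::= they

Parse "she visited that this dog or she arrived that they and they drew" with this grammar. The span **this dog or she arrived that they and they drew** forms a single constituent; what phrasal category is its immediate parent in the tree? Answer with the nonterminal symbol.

CP

S
  NP
    Pron: she
  VP
    V: visited
    CP
      C: that
      S
        NP
          NP
            Det: this
            N: dog
          Conj: or
          NP
            Pron: she
        VP
          V: arrived
          CP
            C: that
            S
              NP
                NP
                  Pron: they
                Conj: and
                NP
                  Pron: they
              VP
                V: drew
The span 'this dog or she arrived that they and they drew' is the S node built by S → NP VP.
Its mother is the CP built by CP → C S.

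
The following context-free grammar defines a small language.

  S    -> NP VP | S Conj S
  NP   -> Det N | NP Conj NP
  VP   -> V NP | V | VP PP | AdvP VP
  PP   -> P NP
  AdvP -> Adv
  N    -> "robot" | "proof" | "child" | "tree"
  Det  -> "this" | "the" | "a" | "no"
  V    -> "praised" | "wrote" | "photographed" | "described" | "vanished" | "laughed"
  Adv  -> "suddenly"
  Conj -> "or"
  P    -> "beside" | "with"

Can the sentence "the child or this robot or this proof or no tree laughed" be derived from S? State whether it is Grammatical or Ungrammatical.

[S [NP [NP [Det the] [N child]] [Conj or] [NP [NP [Det this] [N robot]] [Conj or] [NP [NP [Det this] [N proof]] [Conj or] [NP [Det no] [N tree]]]]] [VP [V laughed]]]
Each bracket corresponds to one application of a listed rule, so the string is derivable from S.

Grammatical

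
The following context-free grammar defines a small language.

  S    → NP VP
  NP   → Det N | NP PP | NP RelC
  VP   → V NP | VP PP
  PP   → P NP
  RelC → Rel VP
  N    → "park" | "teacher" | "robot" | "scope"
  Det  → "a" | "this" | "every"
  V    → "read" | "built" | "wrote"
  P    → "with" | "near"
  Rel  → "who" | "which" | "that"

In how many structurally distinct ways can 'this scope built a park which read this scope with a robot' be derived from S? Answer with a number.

4

Two of the 4 distinct bracketings:
[S [NP [Det this] [N scope]] [VP [V built] [NP [NP [NP [Det a] [N park]] [RelC [Rel which] [VP [V read] [NP [Det this] [N scope]]]]] [PP [P with] [NP [Det a] [N robot]]]]]]
[S [NP [Det this] [N scope]] [VP [V built] [NP [NP [Det a] [N park]] [RelC [Rel which] [VP [V read] [NP [NP [Det this] [N scope]] [PP [P with] [NP [Det a] [N robot]]]]]]]]]
The trees differ in how a recursive rule is bracketed over the same span.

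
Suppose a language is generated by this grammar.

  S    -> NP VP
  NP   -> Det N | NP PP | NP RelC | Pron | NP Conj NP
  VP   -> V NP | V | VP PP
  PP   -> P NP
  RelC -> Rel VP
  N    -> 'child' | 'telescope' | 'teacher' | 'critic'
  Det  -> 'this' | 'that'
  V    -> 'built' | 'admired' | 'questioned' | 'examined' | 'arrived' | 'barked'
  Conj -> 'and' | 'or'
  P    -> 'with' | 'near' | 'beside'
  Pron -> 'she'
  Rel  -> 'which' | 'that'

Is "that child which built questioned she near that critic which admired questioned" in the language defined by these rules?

For S → NP VP, every NP-prefix leaves a non-VP remainder: after 'that child' the remainder is not a VP; after 'that child which built' the remainder is not a VP.

Ungrammatical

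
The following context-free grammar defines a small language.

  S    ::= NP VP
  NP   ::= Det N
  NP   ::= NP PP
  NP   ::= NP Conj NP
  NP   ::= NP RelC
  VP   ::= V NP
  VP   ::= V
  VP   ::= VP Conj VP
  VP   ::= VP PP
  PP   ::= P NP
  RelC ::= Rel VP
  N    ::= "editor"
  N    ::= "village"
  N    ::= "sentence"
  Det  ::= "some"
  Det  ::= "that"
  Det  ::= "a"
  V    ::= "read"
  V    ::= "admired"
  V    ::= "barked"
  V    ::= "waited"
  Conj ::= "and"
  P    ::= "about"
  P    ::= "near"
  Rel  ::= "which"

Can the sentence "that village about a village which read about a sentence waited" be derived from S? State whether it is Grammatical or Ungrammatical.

S
  NP
    NP
      Det: that
      N: village
    PP
      P: about
      NP
        NP
          NP
            Det: a
            N: village
          RelC
            Rel: which
            VP
              V: read
        PP
          P: about
          NP
            Det: a
            N: sentence
  VP
    V: waited
The bracketing above is licensed at every node by one of the given productions, with S at the root.

Grammatical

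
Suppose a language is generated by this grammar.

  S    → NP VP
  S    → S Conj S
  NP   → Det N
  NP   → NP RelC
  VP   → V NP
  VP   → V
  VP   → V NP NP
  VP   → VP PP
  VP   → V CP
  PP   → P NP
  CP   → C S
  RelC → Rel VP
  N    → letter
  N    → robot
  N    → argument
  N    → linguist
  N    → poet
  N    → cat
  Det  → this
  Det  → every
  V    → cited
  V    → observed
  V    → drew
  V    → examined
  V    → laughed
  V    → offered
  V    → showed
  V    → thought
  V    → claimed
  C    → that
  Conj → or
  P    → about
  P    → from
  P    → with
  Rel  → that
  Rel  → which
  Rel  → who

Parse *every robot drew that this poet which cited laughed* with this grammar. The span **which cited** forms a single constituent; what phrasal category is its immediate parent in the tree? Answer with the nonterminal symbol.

[S [NP [Det every] [N robot]] [VP [V drew] [CP [C that] [S [NP [NP [Det this] [N poet]] [RelC [Rel which] [VP [V cited]]]] [VP [V laughed]]]]]]
The span 'which cited' is the RelC node built by RelC → Rel VP.
Its mother is the NP built by NP → NP RelC.

NP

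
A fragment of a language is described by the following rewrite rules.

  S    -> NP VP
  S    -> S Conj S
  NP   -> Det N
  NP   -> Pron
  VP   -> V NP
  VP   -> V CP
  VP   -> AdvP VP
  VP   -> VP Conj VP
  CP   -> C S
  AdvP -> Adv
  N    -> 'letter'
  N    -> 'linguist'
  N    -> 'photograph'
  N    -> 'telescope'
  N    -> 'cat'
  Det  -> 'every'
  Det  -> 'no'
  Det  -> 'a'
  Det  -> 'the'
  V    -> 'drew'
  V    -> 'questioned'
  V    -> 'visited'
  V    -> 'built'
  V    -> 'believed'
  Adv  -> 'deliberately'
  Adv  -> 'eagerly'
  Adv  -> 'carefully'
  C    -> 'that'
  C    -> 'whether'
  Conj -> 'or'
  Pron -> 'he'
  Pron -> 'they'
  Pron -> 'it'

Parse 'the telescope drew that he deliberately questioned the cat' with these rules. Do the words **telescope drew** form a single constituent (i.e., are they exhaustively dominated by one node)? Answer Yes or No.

No

[S [NP [Det the] [N telescope]] [VP [V drew] [CP [C that] [S [NP [Pron he]] [VP [AdvP [Adv deliberately]] [VP [V questioned] [NP [Det the] [N cat]]]]]]]]
The smallest constituent containing 'telescope drew' is the S spanning 'the telescope drew that he deliberately questioned the cat'; no single node in the tree dominates exactly the given words.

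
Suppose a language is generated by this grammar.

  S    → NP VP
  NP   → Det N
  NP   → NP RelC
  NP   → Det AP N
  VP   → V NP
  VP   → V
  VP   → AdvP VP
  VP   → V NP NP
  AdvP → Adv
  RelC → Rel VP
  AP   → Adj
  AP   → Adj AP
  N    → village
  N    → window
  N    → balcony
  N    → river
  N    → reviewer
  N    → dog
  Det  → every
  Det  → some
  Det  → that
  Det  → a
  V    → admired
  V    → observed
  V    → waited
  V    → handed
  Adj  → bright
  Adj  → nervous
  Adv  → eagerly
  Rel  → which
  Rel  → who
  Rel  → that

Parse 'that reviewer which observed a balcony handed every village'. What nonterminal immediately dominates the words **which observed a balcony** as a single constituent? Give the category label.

[S [NP [NP [Det that] [N reviewer]] [RelC [Rel which] [VP [V observed] [NP [Det a] [N balcony]]]]] [VP [V handed] [NP [Det every] [N village]]]]
The span 'which observed a balcony' is the RelC node built by RelC → Rel VP.

RelC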